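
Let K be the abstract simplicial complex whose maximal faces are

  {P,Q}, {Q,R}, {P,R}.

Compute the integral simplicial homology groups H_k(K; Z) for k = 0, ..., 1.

H_0 ≅ Z,  H_1 ≅ Z.

We work with the vertex ordering P < Q < R. The simplices of K, each written with vertices in increasing order, are:

  0-simplices (3): P, Q, R
  1-simplices (3): PQ, PR, QR

giving chain groups C_0 ≅ Z^3, C_1 ≅ Z^3.

Boundary ∂_1: C_1 → C_0 maps an edge to its endpoints' difference, ∂[p,q] = q − p. For instance
  ∂QR = R − Q.
As a 3×3 matrix over Z this has rank 2, with invariant factors (1,1).

From H_k ≅ ker(∂_k) / im(∂_{k+1}) we obtain:

  H_0: rank C_0 − rank ∂_1 = 3 − 2 = 1, and the invariant factors of ∂_1 are all 1, so H_0 ≅ Z.
  H_1: rank ker ∂_1 − rank ∂_2 = (3 − 2) − 0 = 1, and there is no ∂_2, so H_1 ≅ Z.

(K is a triangulation of the circle S^1.)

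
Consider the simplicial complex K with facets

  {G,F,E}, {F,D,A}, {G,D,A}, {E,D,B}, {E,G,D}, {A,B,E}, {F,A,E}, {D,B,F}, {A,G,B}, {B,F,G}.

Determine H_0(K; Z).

H_0 = Z.

Order the vertices as A < B < D < E < F < G. Listing each simplex with vertices in this order, K has dimension 2 with simplices:

  0-simplices (6): A, B, D, E, F, G
  1-simplices (15): AB, AD, AE, AF, AG, BD, BE, BF, BG, DE, DF, DG, EF, EG, FG
  2-simplices (10): ABE, ABG, ADF, ADG, AEF, BDE, BDF, BFG, DEG, EFG

so the chain groups are C_0 ≅ Z^6, C_1 ≅ Z^15, C_2 ≅ Z^10.

Boundary ∂_1: C_1 → C_0 maps an edge to its endpoints' difference, ∂[p,q] = q − p.
As a 6×15 matrix over Z this has rank 5, with invariant factors (1,1,1,1,1).

Boundary ∂_2: C_2 → C_1 maps a triangle to the signed sum of its edges. For instance
  ∂DEG = EG − DG + DE,
  ∂ADF = DF − AF + AD.
As a 15×10 matrix over Z this has rank 10, with invariant factors (1,1,1,1,1,1,1,1,1,2).

Now H_k = ker ∂_k / im ∂_{k+1}, so:

  H_0: rank C_0 − rank ∂_1 = 6 − 5 = 1, and the invariant factors of ∂_1 are all 1, so H_0 = Z.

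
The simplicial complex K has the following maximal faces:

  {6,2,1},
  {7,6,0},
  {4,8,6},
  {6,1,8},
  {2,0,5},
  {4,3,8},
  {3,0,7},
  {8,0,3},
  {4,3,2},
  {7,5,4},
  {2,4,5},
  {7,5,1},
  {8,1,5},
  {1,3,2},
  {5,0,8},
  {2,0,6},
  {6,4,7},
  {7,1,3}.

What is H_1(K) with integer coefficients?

Take the total order 0 < 1 < 2 < 3 < 4 < 5 < 6 < 7 < 8 on the vertex set. Then K (dimension 2) consists of the simplices:

  0-simplices (9): [0], [1], [2], [3], [4], [5], [6], [7], [8]
  1-simplices (27): (27 of them)
  2-simplices (18): [0,2,5], [0,2,6], [0,3,7], [0,3,8], [0,5,8], [0,6,7], [1,2,3], [1,2,6], [1,3,7], [1,5,7], [1,5,8], [1,6,8], [2,3,4], [2,4,5], [3,4,8], [4,5,7], [4,6,7], [4,6,8]

so the chain groups are C_0 ≅ Z^9, C_1 ≅ Z^27, C_2 ≅ Z^18.

The boundary map ∂_1: C_1 → C_0 sends each edge [p,q] (with p < q) to q − p. For instance
  ∂[4,6] = [6] − [4].
The 9×27 boundary matrix has rank 8 and Smith normal form diag(1,1,1,1,1,1,1,1).

∂_2: C_2 → C_1 maps a triangle to the signed sum of its edges. For instance
  ∂[0,3,8] = [3,8] − [0,8] + [0,3],
  ∂[4,6,7] = [6,7] − [4,7] + [4,6].
As a 27×18 matrix over Z this has rank 17, with invariant factors (1,1,1,1,1,1,1,1,1,1,1,1,1,1,1,1,1).

Now H_k = ker ∂_k / im ∂_{k+1}, so:

  H_1: rank ker ∂_1 − rank ∂_2 = (27 − 8) − 17 = 2, and the invariant factors of ∂_2 are all 1, so H_1 = Z^2.

(K is a triangulation of the torus T^2.)

H_1 = Z^2.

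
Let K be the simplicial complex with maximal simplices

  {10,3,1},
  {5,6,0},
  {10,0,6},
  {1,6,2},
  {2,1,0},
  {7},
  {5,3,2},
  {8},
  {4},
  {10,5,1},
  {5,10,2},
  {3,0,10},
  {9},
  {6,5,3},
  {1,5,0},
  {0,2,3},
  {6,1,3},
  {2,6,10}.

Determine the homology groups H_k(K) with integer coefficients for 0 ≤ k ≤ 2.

H_0 ≅ Z^5,  H_1 ≅ Z^2,  H_2 ≅ Z.

Take the total order 0 < 1 < 2 < 3 < 4 < 5 < 6 < 7 < 8 < 9 < 10 on the vertex set. Then K (dimension 2) consists of the simplices:

  0-simplices (11): [0], [1], [2], [3], [4], [5], [6], [7], [8], [9], [10]
  1-simplices (21): [0,1], [0,2], [0,3], [0,5], [0,6], [0,10], [1,2], [1,3], [1,5], [1,6], [1,10], [2,3], [2,5], [2,6], [2,10], [3,5], [3,6], [3,10], [5,6], [5,10], [6,10]
  2-simplices (14): [0,1,2], [0,1,5], [0,2,3], [0,3,10], [0,5,6], [0,6,10], [1,2,6], [1,3,6], [1,3,10], [1,5,10], [2,3,5], [2,5,10], [2,6,10], [3,5,6]

Hence C_0 ≅ Z^11, C_1 ≅ Z^21, C_2 ≅ Z^14.

Boundary ∂_1: C_1 → C_0 maps an edge to its endpoints' difference, ∂[p,q] = q − p. For instance
  ∂[5,6] = [6] − [5].
As a 11×21 matrix over Z this has rank 6, with invariant factors (1,1,1,1,1,1).

∂_2: C_2 → C_1 sends each 2-simplex [p,q,r] to [q,r] − [p,r] + [p,q]. For instance
  ∂[1,5,10] = [5,10] − [1,10] + [1,5],
  ∂[2,6,10] = [6,10] − [2,10] + [2,6].
The resulting 21×14 matrix has rank 13, and its Smith normal form has invariant factors (1,1,1,1,1,1,1,1,1,1,1,1,1).

Reading off H_k = ker ∂_k / im ∂_{k+1}:

  H_0: rank C_0 − rank ∂_1 = 11 − 6 = 5, and the invariant factors of ∂_1 are all 1, so H_0 ≅ Z^5.
  H_1: rank ker ∂_1 − rank ∂_2 = (21 − 6) − 13 = 2, and the invariant factors of ∂_2 are all 1, so H_1 ≅ Z^2.
  H_2: rank ker ∂_2 − rank ∂_3 = (14 − 13) − 0 = 1, and there is no ∂_3, so H_2 ≅ Z.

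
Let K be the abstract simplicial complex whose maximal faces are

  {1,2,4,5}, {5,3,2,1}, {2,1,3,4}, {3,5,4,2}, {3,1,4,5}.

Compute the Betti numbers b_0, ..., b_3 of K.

Order the vertices as 1 < 2 < 3 < 4 < 5. Listing each simplex with vertices in this order, K has dimension 3 with simplices:

  0-simplices (5): [1], [2], [3], [4], [5]
  1-simplices (10): [1,2], [1,3], [1,4], [1,5], [2,3], [2,4], [2,5], [3,4], [3,5], [4,5]
  2-simplices (10): [1,2,3], [1,2,4], [1,2,5], [1,3,4], [1,3,5], [1,4,5], [2,3,4], [2,3,5], [2,4,5], [3,4,5]
  3-simplices (5): [1,2,3,4], [1,2,3,5], [1,2,4,5], [1,3,4,5], [2,3,4,5]

so the chain groups are C_0 ≅ Z^5, C_1 ≅ Z^10, C_2 ≅ Z^10, C_3 ≅ Z^5.

The boundary map ∂_1: C_1 → C_0 is given by ∂[p,q] = [q] − [p]. For instance
  ∂[1,5] = [5] − [1].
The 5×10 boundary matrix has rank 4 and Smith normal form diag(1,1,1,1).

Boundary ∂_2: C_2 → C_1 acts by ∂[p,q,r] = [q,r] − [p,r] + [p,q]. For instance
  ∂[1,2,5] = [2,5] − [1,5] + [1,2],
  ∂[2,3,4] = [3,4] − [2,4] + [2,3].
The 10×10 boundary matrix has rank 6 and Smith normal form diag(1,1,1,1,1,1).

Boundary ∂_3: C_3 → C_2 sends each 3-simplex σ to the alternating sum Σ_i (−1)^i (σ with its i-th vertex removed). For instance
  ∂[1,2,3,5] = [2,3,5] − [1,3,5] + [1,2,5] − [1,2,3],
  ∂[2,3,4,5] = [3,4,5] − [2,4,5] + [2,3,5] − [2,3,4].
As a 10×5 matrix over Z this has rank 4, with invariant factors (1,1,1,1).

From H_k ≅ ker(∂_k) / im(∂_{k+1}) we obtain:

  H_0: rank C_0 − rank ∂_1 = 5 − 4 = 1, and the invariant factors of ∂_1 are all 1, so H_0 = Z.
  H_1: rank ker ∂_1 − rank ∂_2 = (10 − 4) − 6 = 0, and the invariant factors of ∂_2 are all 1, so H_1 = 0.
  H_2: rank ker ∂_2 − rank ∂_3 = (10 − 6) − 4 = 0, and the invariant factors of ∂_3 are all 1, so H_2 = 0.
  H_3: rank ker ∂_3 − rank ∂_4 = (5 − 4) − 0 = 1, and there is no ∂_4, so H_3 = Z.

Hence the Betti numbers are b_0 = 1, b_1 = 0, b_2 = 0, b_3 = 1.

b_0 = 1, b_1 = 0, b_2 = 0, b_3 = 1.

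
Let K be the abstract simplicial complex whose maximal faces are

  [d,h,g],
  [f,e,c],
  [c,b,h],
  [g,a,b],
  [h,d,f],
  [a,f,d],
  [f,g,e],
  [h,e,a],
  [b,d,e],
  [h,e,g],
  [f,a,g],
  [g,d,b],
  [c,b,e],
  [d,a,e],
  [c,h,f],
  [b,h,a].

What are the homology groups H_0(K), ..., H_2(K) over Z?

H_0 = Z,  H_1 = Z^2,  H_2 = Z.

Fix the vertex order a < b < c < d < e < f < g < h and write every simplex with vertices in increasing order. Then dim K = 2 and the simplices of K are:

  0-simplices (8): a, b, c, d, e, f, g, h
  1-simplices (24): ab, ad, ae, af, ag, ah, bc, bd, be, bg, bh, ce, cf, ch, de, df, dg, dh, ef, eg, eh, fg, fh, gh
  2-simplices (16): abg, abh, ade, adf, aeh, afg, bce, bch, bde, bdg, cef, cfh, dfh, dgh, efg, egh

so the chain groups are C_0 ≅ Z^8, C_1 ≅ Z^24, C_2 ≅ Z^16.

∂_1: C_1 → C_0 maps an edge to its endpoints' difference, ∂[p,q] = q − p.
This gives a 8×24 integer matrix of rank 7; reducing to Smith normal form yields diagonal entries (1,1,1,1,1,1,1).

∂_2: C_2 → C_1 maps a triangle to the signed sum of its edges. For instance
  ∂bce = ce − be + bc,
  ∂cfh = fh − ch + cf.
The 24×16 boundary matrix has rank 15 and Smith normal form diag(1,1,1,1,1,1,1,1,1,1,1,1,1,1,1).

Computing H_k = (kernel of ∂_k) / (image of ∂_{k+1}):

  H_0: rank C_0 − rank ∂_1 = 8 − 7 = 1, and the invariant factors of ∂_1 are all 1, so H_0 = Z.
  H_1: rank ker ∂_1 − rank ∂_2 = (24 − 7) − 15 = 2, and the invariant factors of ∂_2 are all 1, so H_1 = Z^2.
  H_2: rank ker ∂_2 − rank ∂_3 = (16 − 15) − 0 = 1, and there is no ∂_3, so H_2 = Z.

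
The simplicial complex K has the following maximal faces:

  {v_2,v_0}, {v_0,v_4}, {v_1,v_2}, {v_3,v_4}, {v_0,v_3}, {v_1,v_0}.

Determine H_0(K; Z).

H_0 = Z.

Order the vertices as v_0 < v_1 < v_2 < v_3 < v_4. Listing each simplex with vertices in this order, K has dimension 1 with simplices:

  0-simplices (5): [v_0], [v_1], [v_2], [v_3], [v_4]
  1-simplices (6): [v_0,v_1], [v_0,v_2], [v_0,v_3], [v_0,v_4], [v_1,v_2], [v_3,v_4]

Hence C_0 ≅ Z^5, C_1 ≅ Z^6.

∂_1: C_1 → C_0 maps an edge to its endpoints' difference, ∂[p,q] = q − p.
The resulting 5×6 matrix has rank 4, and its Smith normal form has invariant factors (1,1,1,1).

From H_k ≅ ker(∂_k) / im(∂_{k+1}) we obtain:

  H_0: rank C_0 − rank ∂_1 = 5 − 4 = 1, and the invariant factors of ∂_1 are all 1, so H_0 = Z.

(K is a triangulation of a wedge of 2 circles.)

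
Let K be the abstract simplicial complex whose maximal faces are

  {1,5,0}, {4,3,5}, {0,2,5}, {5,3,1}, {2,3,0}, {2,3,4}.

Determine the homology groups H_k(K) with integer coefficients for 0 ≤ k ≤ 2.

H_0 = Z,  H_1 = Z,  H_2 = 0.

Order the vertices as 0 < 1 < 2 < 3 < 4 < 5. Listing each simplex with vertices in this order, K has dimension 2 with simplices:

  0-simplices (6): [0], [1], [2], [3], [4], [5]
  1-simplices (12): [0,1], [0,2], [0,3], [0,5], [1,3], [1,5], [2,3], [2,4], [2,5], [3,4], [3,5], [4,5]
  2-simplices (6): [0,1,5], [0,2,3], [0,2,5], [1,3,5], [2,3,4], [3,4,5]

Hence C_0 ≅ Z^6, C_1 ≅ Z^12, C_2 ≅ Z^6.

The boundary map ∂_1: C_1 → C_0 sends each edge [p,q] (with p < q) to q − p.
This gives a 6×12 integer matrix of rank 5; reducing to Smith normal form yields diagonal entries (1,1,1,1,1).

The boundary map ∂_2: C_2 → C_1 sends each 2-simplex [p,q,r] to [q,r] − [p,r] + [p,q]. For instance
  ∂[0,2,3] = [2,3] − [0,3] + [0,2],
  ∂[0,1,5] = [1,5] − [0,5] + [0,1].
The 12×6 boundary matrix has rank 6 and Smith normal form diag(1,1,1,1,1,1).

From H_k ≅ ker(∂_k) / im(∂_{k+1}) we obtain:

  H_0: rank C_0 − rank ∂_1 = 6 − 5 = 1, and the invariant factors of ∂_1 are all 1, so H_0 = Z.
  H_1: rank ker ∂_1 − rank ∂_2 = (12 − 5) − 6 = 1, and the invariant factors of ∂_2 are all 1, so H_1 = Z.
  H_2: rank ker ∂_2 − rank ∂_3 = (6 − 6) − 0 = 0, and there is no ∂_3, so H_2 = 0.

As a check, the Euler characteristic is 6 − 12 + 6 = 0, which agrees with 1 − 1 + 0 = 0.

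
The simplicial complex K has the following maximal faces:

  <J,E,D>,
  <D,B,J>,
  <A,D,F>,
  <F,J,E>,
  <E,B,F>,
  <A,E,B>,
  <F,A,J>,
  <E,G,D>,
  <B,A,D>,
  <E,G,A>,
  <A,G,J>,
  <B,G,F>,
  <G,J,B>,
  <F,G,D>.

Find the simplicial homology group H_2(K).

H_2 ≅ Z.

Fix the vertex order A < B < D < E < F < G < J and write every simplex with vertices in increasing order. Then dim K = 2 and the simplices of K are:

  0-simplices (7): A, B, D, E, F, G, J
  1-simplices (21): AB, AD, AE, AF, AG, AJ, BD, BE, BF, BG, BJ, DE, DF, DG, DJ, EF, EG, EJ, FG, FJ, GJ
  2-simplices (14): ABD, ABE, ADF, AEG, AFJ, AGJ, BDJ, BEF, BFG, BGJ, DEG, DEJ, DFG, EFJ

giving chain groups C_0 ≅ Z^7, C_1 ≅ Z^21, C_2 ≅ Z^14.

∂_1: C_1 → C_0 is given by ∂[p,q] = [q] − [p].
This gives a 7×21 integer matrix of rank 6; reducing to Smith normal form yields diagonal entries (1,1,1,1,1,1).

∂_2: C_2 → C_1 sends each 2-simplex [p,q,r] to [q,r] − [p,r] + [p,q]. For instance
  ∂AEG = EG − AG + AE,
  ∂DFG = FG − DG + DF.
This gives a 21×14 integer matrix of rank 13; reducing to Smith normal form yields diagonal entries (1,1,1,1,1,1,1,1,1,1,1,1,1).

From H_k ≅ ker(∂_k) / im(∂_{k+1}) we obtain:

  H_2: rank ker ∂_2 − rank ∂_3 = (14 − 13) − 0 = 1, and there is no ∂_3, so H_2 ≅ Z.

(K is a triangulation of the torus T^2.)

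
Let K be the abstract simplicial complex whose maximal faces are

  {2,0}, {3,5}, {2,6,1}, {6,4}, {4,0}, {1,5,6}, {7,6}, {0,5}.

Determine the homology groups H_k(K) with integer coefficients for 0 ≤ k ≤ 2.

We work with the vertex ordering 0 < 1 < 2 < 3 < 4 < 5 < 6 < 7. The simplices of K, each written with vertices in increasing order, are:

  0-simplices (8): [0], [1], [2], [3], [4], [5], [6], [7]
  1-simplices (11): [0,2], [0,4], [0,5], [1,2], [1,5], [1,6], [2,6], [3,5], [4,6], [5,6], [6,7]
  2-simplices (2): [1,2,6], [1,5,6]

so the chain groups are C_0 ≅ Z^8, C_1 ≅ Z^11, C_2 ≅ Z^2.

∂_1: C_1 → C_0 sends each edge [p,q] (with p < q) to q − p. For instance
  ∂[0,4] = [4] − [0].
The resulting 8×11 matrix has rank 7, and its Smith normal form has invariant factors (1,1,1,1,1,1,1).

Boundary ∂_2: C_2 → C_1 maps a triangle to the signed sum of its edges. For instance
  ∂[1,2,6] = [2,6] − [1,6] + [1,2],
  ∂[1,5,6] = [5,6] − [1,6] + [1,5].
The resulting 11×2 matrix has rank 2, and its Smith normal form has invariant factors (1,1).

From H_k ≅ ker(∂_k) / im(∂_{k+1}) we obtain:

  H_0: rank C_0 − rank ∂_1 = 8 − 7 = 1, and the invariant factors of ∂_1 are all 1, so H_0 = Z.
  H_1: rank ker ∂_1 − rank ∂_2 = (11 − 7) − 2 = 2, and the invariant factors of ∂_2 are all 1, so H_1 = Z^2.
  H_2: rank ker ∂_2 − rank ∂_3 = (2 − 2) − 0 = 0, and there is no ∂_3, so H_2 = 0.

As a check, the Euler characteristic is 8 − 11 + 2 = -1, which agrees with 1 − 2 + 0 = -1.

H_0 ≅ Z,  H_1 ≅ Z^2,  H_2 = 0.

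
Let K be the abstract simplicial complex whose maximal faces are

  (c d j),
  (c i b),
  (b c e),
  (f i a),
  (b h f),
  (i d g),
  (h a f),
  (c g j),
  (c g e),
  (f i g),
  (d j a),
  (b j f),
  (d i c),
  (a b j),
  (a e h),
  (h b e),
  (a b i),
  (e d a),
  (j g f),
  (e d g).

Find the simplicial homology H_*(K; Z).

Fix the vertex order a < b < c < d < e < f < g < h < i < j and write every simplex with vertices in increasing order. Then dim K = 2 and the simplices of K are:

  0-simplices (10): a, b, c, d, e, f, g, h, i, j
  1-simplices (30): ab, ad, ae, af, ah, ai, aj, bc, be, bf, bh, bi, bj, cd, ce, cg, ci, cj, de, dg, di, dj, eg, eh, fg, fh, fi, fj, gi, gj
  2-simplices (20): abi, abj, ade, adj, aeh, afh, afi, bce, bci, beh, bfh, bfj, cdi, cdj, ceg, cgj, deg, dgi, fgi, fgj

so the chain groups are C_0 ≅ Z^10, C_1 ≅ Z^30, C_2 ≅ Z^20.

The boundary map ∂_1: C_1 → C_0 sends each edge [p,q] (with p < q) to q − p. For instance
  ∂cj = j − c.
The 10×30 boundary matrix has rank 9 and Smith normal form diag(1,1,1,1,1,1,1,1,1).

The boundary map ∂_2: C_2 → C_1 acts by ∂[p,q,r] = [q,r] − [p,r] + [p,q]. For instance
  ∂dgi = gi − di + dg,
  ∂aeh = eh − ah + ae.
The 30×20 boundary matrix has rank 20 and Smith normal form diag(1,1,1,1,1,1,1,1,1,1,1,1,1,1,1,1,1,1,1,2).

Now H_k = ker ∂_k / im ∂_{k+1}, so:

  H_0: rank C_0 − rank ∂_1 = 10 − 9 = 1, and the invariant factors of ∂_1 are all 1, so H_0 ≅ Z.
  H_1: rank ker ∂_1 − rank ∂_2 = (30 − 9) − 20 = 1, and ∂_2 has invariant factor 2 > 1, so H_1 ≅ Z ⊕ Z_2.
  H_2: rank ker ∂_2 − rank ∂_3 = (20 − 20) − 0 = 0, and there is no ∂_3, so H_2 ≅ 0.

As a check, the Euler characteristic is 10 − 30 + 20 = 0, which agrees with 1 − 1 + 0 = 0.

H_0 ≅ Z,  H_1 ≅ Z ⊕ Z_2,  H_2 = 0.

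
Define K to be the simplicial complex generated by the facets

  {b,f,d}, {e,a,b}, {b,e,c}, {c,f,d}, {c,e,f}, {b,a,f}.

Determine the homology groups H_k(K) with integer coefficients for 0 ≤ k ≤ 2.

Order the vertices as a < b < c < d < e < f. Listing each simplex with vertices in this order, K has dimension 2 with simplices:

  0-simplices (6): a, b, c, d, e, f
  1-simplices (12): ab, ae, af, bc, bd, be, bf, cd, ce, cf, df, ef
  2-simplices (6): abe, abf, bce, bdf, cdf, cef

Hence C_0 ≅ Z^6, C_1 ≅ Z^12, C_2 ≅ Z^6.

Boundary ∂_1: C_1 → C_0 sends each edge [p,q] (with p < q) to q − p. For instance
  ∂be = e − b.
This gives a 6×12 integer matrix of rank 5; reducing to Smith normal form yields diagonal entries (1,1,1,1,1).

∂_2: C_2 → C_1 maps a triangle to the signed sum of its edges. For instance
  ∂bce = ce − be + bc,
  ∂cef = ef − cf + ce.
The resulting 12×6 matrix has rank 6, and its Smith normal form has invariant factors (1,1,1,1,1,1).

From H_k ≅ ker(∂_k) / im(∂_{k+1}) we obtain:

  H_0: rank C_0 − rank ∂_1 = 6 − 5 = 1, and the invariant factors of ∂_1 are all 1, so H_0 ≅ Z.
  H_1: rank ker ∂_1 − rank ∂_2 = (12 − 5) − 6 = 1, and the invariant factors of ∂_2 are all 1, so H_1 ≅ Z.
  H_2: rank ker ∂_2 − rank ∂_3 = (6 − 6) − 0 = 0, and there is no ∂_3, so H_2 ≅ 0.

(K is a triangulation of the cylinder S^1 x I.)

H_0 ≅ Z,  H_1 ≅ Z,  H_2 = 0.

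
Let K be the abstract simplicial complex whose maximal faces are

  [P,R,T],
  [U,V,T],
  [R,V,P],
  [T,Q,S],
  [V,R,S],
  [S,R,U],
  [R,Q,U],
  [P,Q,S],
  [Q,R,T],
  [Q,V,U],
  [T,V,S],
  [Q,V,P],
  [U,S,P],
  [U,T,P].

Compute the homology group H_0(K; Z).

H_0 ≅ Z.

K has 7 vertices, 21 edges, 14 triangles.
rank ∂_0 = 0, rank ∂_1 = 6 ⇒ b_0 = 7 − 0 − 6 = 1; all invariant factors of ∂_1 are 1 so no torsion. So H_0 ≅ Z.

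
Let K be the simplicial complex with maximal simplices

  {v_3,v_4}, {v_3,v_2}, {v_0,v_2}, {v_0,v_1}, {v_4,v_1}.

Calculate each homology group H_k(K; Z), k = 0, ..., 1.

Order the vertices as v_0 < v_1 < v_2 < v_3 < v_4. Listing each simplex with vertices in this order, K has dimension 1 with simplices:

  0-simplices (5): [v_0], [v_1], [v_2], [v_3], [v_4]
  1-simplices (5): [v_0,v_1], [v_0,v_2], [v_1,v_4], [v_2,v_3], [v_3,v_4]

so the chain groups are C_0 ≅ Z^5, C_1 ≅ Z^5.

∂_1: C_1 → C_0 maps an edge to its endpoints' difference, ∂[p,q] = q − p. For instance
  ∂[v_1,v_4] = [v_4] − [v_1].
As a 5×5 matrix over Z this has rank 4, with invariant factors (1,1,1,1).

From H_k ≅ ker(∂_k) / im(∂_{k+1}) we obtain:

  H_0: rank C_0 − rank ∂_1 = 5 − 4 = 1, and the invariant factors of ∂_1 are all 1, so H_0 = Z.
  H_1: rank ker ∂_1 − rank ∂_2 = (5 − 4) − 0 = 1, and there is no ∂_2, so H_1 = Z.

H_0 = Z,  H_1 = Z.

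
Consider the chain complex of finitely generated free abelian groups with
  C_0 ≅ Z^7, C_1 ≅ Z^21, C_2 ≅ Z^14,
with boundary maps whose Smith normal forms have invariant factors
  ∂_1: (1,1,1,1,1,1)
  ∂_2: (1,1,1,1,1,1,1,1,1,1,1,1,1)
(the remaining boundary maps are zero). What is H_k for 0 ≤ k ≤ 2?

H_0 ≅ Z,  H_1 ≅ Z^2,  H_2 ≅ Z.

H_0: b_0 = 7 − 0 − 6 = 1; torsion from ∂_1 factors > 1: none. So H_0 ≅ Z.
H_1: b_1 = 21 − 6 − 13 = 2; torsion from ∂_2 factors > 1: none. So H_1 ≅ Z^2.
H_2: b_2 = 14 − 13 − 0 = 1; torsion from ∂_3 factors > 1: none. So H_2 ≅ Z.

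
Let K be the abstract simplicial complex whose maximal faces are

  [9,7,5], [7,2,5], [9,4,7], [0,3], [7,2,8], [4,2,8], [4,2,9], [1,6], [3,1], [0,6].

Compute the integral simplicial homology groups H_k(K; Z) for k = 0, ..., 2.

Order the vertices as 0 < 1 < 2 < 3 < 4 < 5 < 6 < 7 < 8 < 9. Listing each simplex with vertices in this order, K has dimension 2 with simplices:

  0-simplices (10): [0], [1], [2], [3], [4], [5], [6], [7], [8], [9]
  1-simplices (16): [0,3], [0,6], [1,3], [1,6], [2,4], [2,5], [2,7], [2,8], [2,9], [4,7], [4,8], [4,9], [5,7], [5,9], [7,8], [7,9]
  2-simplices (6): [2,4,8], [2,4,9], [2,5,7], [2,7,8], [4,7,9], [5,7,9]

giving chain groups C_0 ≅ Z^10, C_1 ≅ Z^16, C_2 ≅ Z^6.

∂_1: C_1 → C_0 sends each edge [p,q] (with p < q) to q − p.
The resulting 10×16 matrix has rank 8, and its Smith normal form has invariant factors (1,1,1,1,1,1,1,1).

Boundary ∂_2: C_2 → C_1 maps a triangle to the signed sum of its edges. For instance
  ∂[2,4,9] = [4,9] − [2,9] + [2,4],
  ∂[2,4,8] = [4,8] − [2,8] + [2,4].
The 16×6 boundary matrix has rank 6 and Smith normal form diag(1,1,1,1,1,1).

Now H_k = ker ∂_k / im ∂_{k+1}, so:

  H_0: rank C_0 − rank ∂_1 = 10 − 8 = 2, and the invariant factors of ∂_1 are all 1, so H_0 = Z^2.
  H_1: rank ker ∂_1 − rank ∂_2 = (16 − 8) − 6 = 2, and the invariant factors of ∂_2 are all 1, so H_1 = Z^2.
  H_2: rank ker ∂_2 − rank ∂_3 = (6 − 6) − 0 = 0, and there is no ∂_3, so H_2 = 0.

As a check, the Euler characteristic is 10 − 16 + 6 = 0, which agrees with 2 − 2 + 0 = 0.

H_0 ≅ Z^2,  H_1 ≅ Z^2,  H_2 = 0.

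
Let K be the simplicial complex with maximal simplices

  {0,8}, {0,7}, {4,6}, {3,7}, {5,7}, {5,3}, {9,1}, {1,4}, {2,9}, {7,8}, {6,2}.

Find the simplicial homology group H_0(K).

Take the total order 0 < 1 < 2 < 3 < 4 < 5 < 6 < 7 < 8 < 9 on the vertex set. Then K (dimension 1) consists of the simplices:

  0-simplices (10): [0], [1], [2], [3], [4], [5], [6], [7], [8], [9]
  1-simplices (11): [0,7], [0,8], [1,4], [1,9], [2,6], [2,9], [3,5], [3,7], [4,6], [5,7], [7,8]

Hence C_0 ≅ Z^10, C_1 ≅ Z^11.

The boundary map ∂_1: C_1 → C_0 maps an edge to its endpoints' difference, ∂[p,q] = q − p. For instance
  ∂[1,9] = [9] − [1].
The resulting 10×11 matrix has rank 8, and its Smith normal form has invariant factors (1,1,1,1,1,1,1,1).

From H_k ≅ ker(∂_k) / im(∂_{k+1}) we obtain:

  H_0: rank C_0 − rank ∂_1 = 10 − 8 = 2, and the invariant factors of ∂_1 are all 1, so H_0 = Z^2.

(K is a triangulation of the disjoint union of the circle S^1 and a wedge of 2 circles.)

H_0 = Z^2.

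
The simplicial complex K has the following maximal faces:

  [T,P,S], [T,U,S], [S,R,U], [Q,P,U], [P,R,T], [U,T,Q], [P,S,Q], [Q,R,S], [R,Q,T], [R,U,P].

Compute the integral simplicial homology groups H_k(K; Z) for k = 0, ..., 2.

Take the total order P < Q < R < S < T < U on the vertex set. Then K (dimension 2) consists of the simplices:

  0-simplices (6): P, Q, R, S, T, U
  1-simplices (15): PQ, PR, PS, PT, PU, QR, QS, QT, QU, RS, RT, RU, ST, SU, TU
  2-simplices (10): PQS, PQU, PRT, PRU, PST, QRS, QRT, QTU, RSU, STU

so the chain groups are C_0 ≅ Z^6, C_1 ≅ Z^15, C_2 ≅ Z^10.

Boundary ∂_1: C_1 → C_0 is given by ∂[p,q] = [q] − [p]. For instance
  ∂QT = T − Q.
As a 6×15 matrix over Z this has rank 5, with invariant factors (1,1,1,1,1).

Boundary ∂_2: C_2 → C_1 maps a triangle to the signed sum of its edges. For instance
  ∂RSU = SU − RU + RS,
  ∂PRT = RT − PT + PR.
The 15×10 boundary matrix has rank 10 and Smith normal form diag(1,1,1,1,1,1,1,1,1,2).

From H_k ≅ ker(∂_k) / im(∂_{k+1}) we obtain:

  H_0: rank C_0 − rank ∂_1 = 6 − 5 = 1, and the invariant factors of ∂_1 are all 1, so H_0 = Z.
  H_1: rank ker ∂_1 − rank ∂_2 = (15 − 5) − 10 = 0, and ∂_2 has invariant factor 2 > 1, so H_1 = Z/2Z.
  H_2: rank ker ∂_2 − rank ∂_3 = (10 − 10) − 0 = 0, and there is no ∂_3, so H_2 = 0.

As a check, the Euler characteristic is 6 − 15 + 10 = 1, which agrees with 1 − 0 + 0 = 1.
(K is a triangulation of the real projective plane RP^2.)

H_0 ≅ Z,  H_1 ≅ Z/2Z,  H_2 = 0.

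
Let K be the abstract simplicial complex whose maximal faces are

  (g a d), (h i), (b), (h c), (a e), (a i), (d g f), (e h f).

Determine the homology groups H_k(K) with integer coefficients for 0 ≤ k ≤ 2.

Order the vertices as a < b < c < d < e < f < g < h < i. Listing each simplex with vertices in this order, K has dimension 2 with simplices:

  0-simplices (9): a, b, c, d, e, f, g, h, i
  1-simplices (12): ad, ae, ag, ai, ch, df, dg, ef, eh, fg, fh, hi
  2-simplices (3): adg, dfg, efh

giving chain groups C_0 ≅ Z^9, C_1 ≅ Z^12, C_2 ≅ Z^3.

Boundary ∂_1: C_1 → C_0 sends each edge [p,q] (with p < q) to q − p. For instance
  ∂ag = g − a.
The 9×12 boundary matrix has rank 7 and Smith normal form diag(1,1,1,1,1,1,1).

The boundary map ∂_2: C_2 → C_1 sends each 2-simplex [p,q,r] to [q,r] − [p,r] + [p,q]. For instance
  ∂efh = fh − eh + ef,
  ∂adg = dg − ag + ad.
The resulting 12×3 matrix has rank 3, and its Smith normal form has invariant factors (1,1,1).

Computing H_k = (kernel of ∂_k) / (image of ∂_{k+1}):

  H_0: rank C_0 − rank ∂_1 = 9 − 7 = 2, and the invariant factors of ∂_1 are all 1, so H_0 = Z^2.
  H_1: rank ker ∂_1 − rank ∂_2 = (12 − 7) − 3 = 2, and the invariant factors of ∂_2 are all 1, so H_1 = Z^2.
  H_2: rank ker ∂_2 − rank ∂_3 = (3 − 3) − 0 = 0, and there is no ∂_3, so H_2 = 0.

H_0 = Z^2,  H_1 = Z^2,  H_2 = 0.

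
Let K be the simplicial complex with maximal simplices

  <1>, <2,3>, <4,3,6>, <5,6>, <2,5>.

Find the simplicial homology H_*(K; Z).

H_0 = Z^2,  H_1 = Z,  H_2 = 0.

Order the vertices as 1 < 2 < 3 < 4 < 5 < 6. Listing each simplex with vertices in this order, K has dimension 2 with simplices:

  0-simplices (6): [1], [2], [3], [4], [5], [6]
  1-simplices (6): [2,3], [2,5], [3,4], [3,6], [4,6], [5,6]
  2-simplices (1): [3,4,6]

Hence C_0 ≅ Z^6, C_1 ≅ Z^6, C_2 ≅ Z^1.

Boundary ∂_1: C_1 → C_0 maps an edge to its endpoints' difference, ∂[p,q] = q − p.
The 6×6 boundary matrix has rank 4 and Smith normal form diag(1,1,1,1).

∂_2: C_2 → C_1 maps a triangle to the signed sum of its edges. For instance
  ∂[3,4,6] = [4,6] − [3,6] + [3,4].
As a 6×1 matrix over Z this has rank 1, with invariant factors (1).

Computing H_k = (kernel of ∂_k) / (image of ∂_{k+1}):

  H_0: rank C_0 − rank ∂_1 = 6 − 4 = 2, and the invariant factors of ∂_1 are all 1, so H_0 = Z^2.
  H_1: rank ker ∂_1 − rank ∂_2 = (6 − 4) − 1 = 1, and the invariant factors of ∂_2 are all 1, so H_1 = Z.
  H_2: rank ker ∂_2 − rank ∂_3 = (1 − 1) − 0 = 0, and there is no ∂_3, so H_2 = 0.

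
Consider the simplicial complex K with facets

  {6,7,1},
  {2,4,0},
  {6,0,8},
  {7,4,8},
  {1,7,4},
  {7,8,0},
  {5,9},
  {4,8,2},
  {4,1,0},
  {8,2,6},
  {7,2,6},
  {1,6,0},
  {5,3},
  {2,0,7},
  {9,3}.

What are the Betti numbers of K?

b_0 = 2, b_1 = 1, b_2 = 0.

Fix the vertex order 0 < 1 < 2 < 3 < 4 < 5 < 6 < 7 < 8 < 9 and write every simplex with vertices in increasing order. Then dim K = 2 and the simplices of K are:

  0-simplices (10): [0], [1], [2], [3], [4], [5], [6], [7], [8], [9]
  1-simplices (21): [0,1], [0,2], [0,4], [0,6], [0,7], [0,8], [1,4], [1,6], [1,7], [2,4], [2,6], [2,7], [2,8], [3,5], [3,9], [4,7], [4,8], [5,9], [6,7], [6,8], [7,8]
  2-simplices (12): [0,1,4], [0,1,6], [0,2,4], [0,2,7], [0,6,8], [0,7,8], [1,4,7], [1,6,7], [2,4,8], [2,6,7], [2,6,8], [4,7,8]

giving chain groups C_0 ≅ Z^10, C_1 ≅ Z^21, C_2 ≅ Z^12.

The boundary map ∂_1: C_1 → C_0 maps an edge to its endpoints' difference, ∂[p,q] = q − p. For instance
  ∂[1,6] = [6] − [1].
As a 10×21 matrix over Z this has rank 8, with invariant factors (1,1,1,1,1,1,1,1).

∂_2: C_2 → C_1 acts by ∂[p,q,r] = [q,r] − [p,r] + [p,q]. For instance
  ∂[2,6,7] = [6,7] − [2,7] + [2,6],
  ∂[0,7,8] = [7,8] − [0,8] + [0,7].
This gives a 21×12 integer matrix of rank 12; reducing to Smith normal form yields diagonal entries (1,1,1,1,1,1,1,1,1,1,1,2).

From H_k ≅ ker(∂_k) / im(∂_{k+1}) we obtain:

  H_0: rank C_0 − rank ∂_1 = 10 − 8 = 2, and the invariant factors of ∂_1 are all 1, so H_0 ≅ Z^2.
  H_1: rank ker ∂_1 − rank ∂_2 = (21 − 8) − 12 = 1, and ∂_2 has invariant factor 2 > 1, so H_1 ≅ Z ⊕ Z/2.
  H_2: rank ker ∂_2 − rank ∂_3 = (12 − 12) − 0 = 0, and there is no ∂_3, so H_2 ≅ 0.

Hence the Betti numbers are b_0 = 2, b_1 = 1, b_2 = 0.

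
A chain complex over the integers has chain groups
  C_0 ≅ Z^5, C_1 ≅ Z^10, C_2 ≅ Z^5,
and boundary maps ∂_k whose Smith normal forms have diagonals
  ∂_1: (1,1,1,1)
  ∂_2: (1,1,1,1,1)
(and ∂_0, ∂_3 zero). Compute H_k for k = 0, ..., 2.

H_0 = Z,  H_1 = Z,  H_2 = 0.

H_0: b_0 = 5 − 0 − 4 = 1; torsion from ∂_1 factors > 1: none. So H_0 = Z.
H_1: b_1 = 10 − 4 − 5 = 1; torsion from ∂_2 factors > 1: none. So H_1 = Z.
H_2: b_2 = 5 − 5 − 0 = 0; torsion from ∂_3 factors > 1: none. So H_2 = 0.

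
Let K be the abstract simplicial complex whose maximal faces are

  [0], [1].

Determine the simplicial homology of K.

H_0 ≅ Z^2.

Fix the vertex order 0 < 1 and write every simplex with vertices in increasing order. Then dim K = 0 and the simplices of K are:

  0-simplices (2): [0], [1]

Hence C_0 ≅ Z^2.

Computing H_k = (kernel of ∂_k) / (image of ∂_{k+1}):

  H_0: rank C_0 − rank ∂_1 = 2 − 0 = 2, and there is no ∂_1, so H_0 ≅ Z^2.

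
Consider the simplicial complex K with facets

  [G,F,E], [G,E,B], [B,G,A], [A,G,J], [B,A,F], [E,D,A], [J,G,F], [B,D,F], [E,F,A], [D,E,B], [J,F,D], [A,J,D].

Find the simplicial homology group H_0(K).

Order the vertices as A < B < D < E < F < G < J. Listing each simplex with vertices in this order, K has dimension 2 with simplices:

  0-simplices (7): A, B, D, E, F, G, J
  1-simplices (18): AB, AD, AE, AF, AG, AJ, BD, BE, BF, BG, DE, DF, DJ, EF, EG, FG, FJ, GJ
  2-simplices (12): ABF, ABG, ADE, ADJ, AEF, AGJ, BDE, BDF, BEG, DFJ, EFG, FGJ

Hence C_0 ≅ Z^7, C_1 ≅ Z^18, C_2 ≅ Z^12.

∂_1: C_1 → C_0 is given by ∂[p,q] = [q] − [p]. For instance
  ∂BG = G − B.
As a 7×18 matrix over Z this has rank 6, with invariant factors (1,1,1,1,1,1).

The boundary map ∂_2: C_2 → C_1 sends each 2-simplex [p,q,r] to [q,r] − [p,r] + [p,q]. For instance
  ∂DFJ = FJ − DJ + DF,
  ∂ADJ = DJ − AJ + AD.
The 18×12 boundary matrix has rank 12 and Smith normal form diag(1,1,1,1,1,1,1,1,1,1,1,2).

From H_k ≅ ker(∂_k) / im(∂_{k+1}) we obtain:

  H_0: rank C_0 − rank ∂_1 = 7 − 6 = 1, and the invariant factors of ∂_1 are all 1, so H_0 = Z.

H_0 = Z.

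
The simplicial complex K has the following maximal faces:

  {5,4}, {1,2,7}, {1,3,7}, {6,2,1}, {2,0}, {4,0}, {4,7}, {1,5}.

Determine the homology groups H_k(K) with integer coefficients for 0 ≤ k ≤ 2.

H_0 ≅ Z,  H_1 ≅ Z^2,  H_2 = 0.

Order the vertices as 0 < 1 < 2 < 3 < 4 < 5 < 6 < 7. Listing each simplex with vertices in this order, K has dimension 2 with simplices:

  0-simplices (8): [0], [1], [2], [3], [4], [5], [6], [7]
  1-simplices (12): [0,2], [0,4], [1,2], [1,3], [1,5], [1,6], [1,7], [2,6], [2,7], [3,7], [4,5], [4,7]
  2-simplices (3): [1,2,6], [1,2,7], [1,3,7]

so the chain groups are C_0 ≅ Z^8, C_1 ≅ Z^12, C_2 ≅ Z^3.

∂_1: C_1 → C_0 maps an edge to its endpoints' difference, ∂[p,q] = q − p.
The 8×12 boundary matrix has rank 7 and Smith normal form diag(1,1,1,1,1,1,1).

The boundary map ∂_2: C_2 → C_1 maps a triangle to the signed sum of its edges. For instance
  ∂[1,2,6] = [2,6] − [1,6] + [1,2],
  ∂[1,3,7] = [3,7] − [1,7] + [1,3].
This gives a 12×3 integer matrix of rank 3; reducing to Smith normal form yields diagonal entries (1,1,1).

From H_k ≅ ker(∂_k) / im(∂_{k+1}) we obtain:

  H_0: rank C_0 − rank ∂_1 = 8 − 7 = 1, and the invariant factors of ∂_1 are all 1, so H_0 = Z.
  H_1: rank ker ∂_1 − rank ∂_2 = (12 − 7) − 3 = 2, and the invariant factors of ∂_2 are all 1, so H_1 = Z^2.
  H_2: rank ker ∂_2 − rank ∂_3 = (3 − 3) − 0 = 0, and there is no ∂_3, so H_2 = 0.

As a check, the Euler characteristic is 8 − 12 + 3 = -1, which agrees with 1 − 2 + 0 = -1.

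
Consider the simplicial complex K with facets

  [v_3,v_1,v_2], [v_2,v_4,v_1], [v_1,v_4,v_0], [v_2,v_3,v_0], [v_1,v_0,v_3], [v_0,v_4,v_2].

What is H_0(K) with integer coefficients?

K has 5 vertices, 9 edges, 6 triangles.
rank ∂_0 = 0, rank ∂_1 = 4 ⇒ b_0 = 5 − 0 − 4 = 1; all invariant factors of ∂_1 are 1 so no torsion. So H_0 ≅ Z.

H_0 ≅ Z.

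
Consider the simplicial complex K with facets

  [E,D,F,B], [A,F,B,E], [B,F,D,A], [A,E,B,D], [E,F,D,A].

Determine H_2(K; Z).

Fix the vertex order A < B < D < E < F and write every simplex with vertices in increasing order. Then dim K = 3 and the simplices of K are:

  0-simplices (5): A, B, D, E, F
  1-simplices (10): AB, AD, AE, AF, BD, BE, BF, DE, DF, EF
  2-simplices (10): ABD, ABE, ABF, ADE, ADF, AEF, BDE, BDF, BEF, DEF
  3-simplices (5): ABDE, ABDF, ABEF, ADEF, BDEF

Hence C_0 ≅ Z^5, C_1 ≅ Z^10, C_2 ≅ Z^10, C_3 ≅ Z^5.

∂_1: C_1 → C_0 is given by ∂[p,q] = [q] − [p]. For instance
  ∂DF = F − D.
The resulting 5×10 matrix has rank 4, and its Smith normal form has invariant factors (1,1,1,1).

Boundary ∂_2: C_2 → C_1 acts by ∂[p,q,r] = [q,r] − [p,r] + [p,q]. For instance
  ∂ABE = BE − AE + AB,
  ∂ADF = DF − AF + AD.
The resulting 10×10 matrix has rank 6, and its Smith normal form has invariant factors (1,1,1,1,1,1).

The boundary map ∂_3: C_3 → C_2 sends each 3-simplex σ to the alternating sum Σ_i (−1)^i (σ with its i-th vertex removed). For instance
  ∂BDEF = DEF − BEF + BDF − BDE,
  ∂ABDF = BDF − ADF + ABF − ABD.
The resulting 10×5 matrix has rank 4, and its Smith normal form has invariant factors (1,1,1,1).

Reading off H_k = ker ∂_k / im ∂_{k+1}:

  H_2: rank ker ∂_2 − rank ∂_3 = (10 − 6) − 4 = 0, and the invariant factors of ∂_3 are all 1, so H_2 = 0.

(K is a triangulation of the 3-sphere S^3.)

H_2 ≅ 0.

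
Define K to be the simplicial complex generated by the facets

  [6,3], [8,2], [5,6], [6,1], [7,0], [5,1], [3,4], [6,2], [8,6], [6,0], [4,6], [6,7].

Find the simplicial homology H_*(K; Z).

H_0 = Z,  H_1 = Z^4.

Take the total order 0 < 1 < 2 < 3 < 4 < 5 < 6 < 7 < 8 on the vertex set. Then K (dimension 1) consists of the simplices:

  0-simplices (9): [0], [1], [2], [3], [4], [5], [6], [7], [8]
  1-simplices (12): [0,6], [0,7], [1,5], [1,6], [2,6], [2,8], [3,4], [3,6], [4,6], [5,6], [6,7], [6,8]

giving chain groups C_0 ≅ Z^9, C_1 ≅ Z^12.

∂_1: C_1 → C_0 maps an edge to its endpoints' difference, ∂[p,q] = q − p.
The resulting 9×12 matrix has rank 8, and its Smith normal form has invariant factors (1,1,1,1,1,1,1,1).

From H_k ≅ ker(∂_k) / im(∂_{k+1}) we obtain:

  H_0: rank C_0 − rank ∂_1 = 9 − 8 = 1, and the invariant factors of ∂_1 are all 1, so H_0 = Z.
  H_1: rank ker ∂_1 − rank ∂_2 = (12 − 8) − 0 = 4, and there is no ∂_2, so H_1 = Z^4.

(K is a triangulation of a wedge of 4 circles.)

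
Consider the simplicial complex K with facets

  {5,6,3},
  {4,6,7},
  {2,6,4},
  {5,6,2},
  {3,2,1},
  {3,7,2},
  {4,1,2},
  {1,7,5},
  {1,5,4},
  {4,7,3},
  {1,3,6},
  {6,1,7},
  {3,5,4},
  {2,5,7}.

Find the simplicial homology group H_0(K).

H_0 ≅ Z.

Order the vertices as 1 < 2 < 3 < 4 < 5 < 6 < 7. Listing each simplex with vertices in this order, K has dimension 2 with simplices:

  0-simplices (7): [1], [2], [3], [4], [5], [6], [7]
  1-simplices (21): [1,2], [1,3], [1,4], [1,5], [1,6], [1,7], [2,3], [2,4], [2,5], [2,6], [2,7], [3,4], [3,5], [3,6], [3,7], [4,5], [4,6], [4,7], [5,6], [5,7], [6,7]
  2-simplices (14): [1,2,3], [1,2,4], [1,3,6], [1,4,5], [1,5,7], [1,6,7], [2,3,7], [2,4,6], [2,5,6], [2,5,7], [3,4,5], [3,4,7], [3,5,6], [4,6,7]

giving chain groups C_0 ≅ Z^7, C_1 ≅ Z^21, C_2 ≅ Z^14.

∂_1: C_1 → C_0 is given by ∂[p,q] = [q] − [p].
This gives a 7×21 integer matrix of rank 6; reducing to Smith normal form yields diagonal entries (1,1,1,1,1,1).

∂_2: C_2 → C_1 sends each 2-simplex [p,q,r] to [q,r] − [p,r] + [p,q]. For instance
  ∂[2,5,7] = [5,7] − [2,7] + [2,5],
  ∂[1,5,7] = [5,7] − [1,7] + [1,5].
This gives a 21×14 integer matrix of rank 13; reducing to Smith normal form yields diagonal entries (1,1,1,1,1,1,1,1,1,1,1,1,1).

From H_k ≅ ker(∂_k) / im(∂_{k+1}) we obtain:

  H_0: rank C_0 − rank ∂_1 = 7 − 6 = 1, and the invariant factors of ∂_1 are all 1, so H_0 = Z.

(K is a triangulation of the torus T^2.)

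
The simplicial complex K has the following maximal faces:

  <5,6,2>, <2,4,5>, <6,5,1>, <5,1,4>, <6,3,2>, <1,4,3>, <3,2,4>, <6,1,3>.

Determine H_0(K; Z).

Fix the vertex order 1 < 2 < 3 < 4 < 5 < 6 and write every simplex with vertices in increasing order. Then dim K = 2 and the simplices of K are:

  0-simplices (6): [1], [2], [3], [4], [5], [6]
  1-simplices (12): [1,3], [1,4], [1,5], [1,6], [2,3], [2,4], [2,5], [2,6], [3,4], [3,6], [4,5], [5,6]
  2-simplices (8): [1,3,4], [1,3,6], [1,4,5], [1,5,6], [2,3,4], [2,3,6], [2,4,5], [2,5,6]

Hence C_0 ≅ Z^6, C_1 ≅ Z^12, C_2 ≅ Z^8.

Boundary ∂_1: C_1 → C_0 sends each edge [p,q] (with p < q) to q − p.
As a 6×12 matrix over Z this has rank 5, with invariant factors (1,1,1,1,1).

∂_2: C_2 → C_1 acts by ∂[p,q,r] = [q,r] − [p,r] + [p,q]. For instance
  ∂[1,3,4] = [3,4] − [1,4] + [1,3],
  ∂[2,3,4] = [3,4] − [2,4] + [2,3].
As a 12×8 matrix over Z this has rank 7, with invariant factors (1,1,1,1,1,1,1).

Computing H_k = (kernel of ∂_k) / (image of ∂_{k+1}):

  H_0: rank C_0 − rank ∂_1 = 6 − 5 = 1, and the invariant factors of ∂_1 are all 1, so H_0 ≅ Z.

H_0 ≅ Z.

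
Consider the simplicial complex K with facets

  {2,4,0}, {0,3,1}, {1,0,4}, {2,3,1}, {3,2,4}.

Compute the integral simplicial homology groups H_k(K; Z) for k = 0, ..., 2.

Order the vertices as 0 < 1 < 2 < 3 < 4. Listing each simplex with vertices in this order, K has dimension 2 with simplices:

  0-simplices (5): [0], [1], [2], [3], [4]
  1-simplices (10): [0,1], [0,2], [0,3], [0,4], [1,2], [1,3], [1,4], [2,3], [2,4], [3,4]
  2-simplices (5): [0,1,3], [0,1,4], [0,2,4], [1,2,3], [2,3,4]

giving chain groups C_0 ≅ Z^5, C_1 ≅ Z^10, C_2 ≅ Z^5.

∂_1: C_1 → C_0 sends each edge [p,q] (with p < q) to q − p.
This gives a 5×10 integer matrix of rank 4; reducing to Smith normal form yields diagonal entries (1,1,1,1).

The boundary map ∂_2: C_2 → C_1 maps a triangle to the signed sum of its edges. For instance
  ∂[0,2,4] = [2,4] − [0,4] + [0,2],
  ∂[0,1,3] = [1,3] − [0,3] + [0,1].
The resulting 10×5 matrix has rank 5, and its Smith normal form has invariant factors (1,1,1,1,1).

From H_k ≅ ker(∂_k) / im(∂_{k+1}) we obtain:

  H_0: rank C_0 − rank ∂_1 = 5 − 4 = 1, and the invariant factors of ∂_1 are all 1, so H_0 ≅ Z.
  H_1: rank ker ∂_1 − rank ∂_2 = (10 − 4) − 5 = 1, and the invariant factors of ∂_2 are all 1, so H_1 ≅ Z.
  H_2: rank ker ∂_2 − rank ∂_3 = (5 − 5) − 0 = 0, and there is no ∂_3, so H_2 ≅ 0.

As a check, the Euler characteristic is 5 − 10 + 5 = 0, which agrees with 1 − 1 + 0 = 0.
(K is a triangulation of the Möbius band.)

H_0 ≅ Z,  H_1 ≅ Z,  H_2 = 0.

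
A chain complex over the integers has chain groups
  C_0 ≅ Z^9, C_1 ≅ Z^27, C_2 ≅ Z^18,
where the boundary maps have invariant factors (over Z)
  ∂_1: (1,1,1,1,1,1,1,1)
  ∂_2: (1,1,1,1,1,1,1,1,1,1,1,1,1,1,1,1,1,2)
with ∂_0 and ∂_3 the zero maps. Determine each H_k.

H_0: b_0 = 9 − 0 − 8 = 1; torsion from ∂_1 factors > 1: none. So H_0 = Z.
H_1: b_1 = 27 − 8 − 18 = 1; torsion from ∂_2 factors > 1: [2]. So H_1 = Z ⊕ Z/2Z.
H_2: b_2 = 18 − 18 − 0 = 0; torsion from ∂_3 factors > 1: none. So H_2 = 0.

H_0 = Z,  H_1 = Z ⊕ Z/2Z,  H_2 = 0.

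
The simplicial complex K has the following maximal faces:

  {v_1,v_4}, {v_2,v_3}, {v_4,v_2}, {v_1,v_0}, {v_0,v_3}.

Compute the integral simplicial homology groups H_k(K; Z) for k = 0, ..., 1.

H_0 ≅ Z,  H_1 ≅ Z.

Order the vertices as v_0 < v_1 < v_2 < v_3 < v_4. Listing each simplex with vertices in this order, K has dimension 1 with simplices:

  0-simplices (5): [v_0], [v_1], [v_2], [v_3], [v_4]
  1-simplices (5): [v_0,v_1], [v_0,v_3], [v_1,v_4], [v_2,v_3], [v_2,v_4]

Hence C_0 ≅ Z^5, C_1 ≅ Z^5.

∂_1: C_1 → C_0 sends each edge [p,q] (with p < q) to q − p. For instance
  ∂[v_0,v_1] = [v_1] − [v_0].
The resulting 5×5 matrix has rank 4, and its Smith normal form has invariant factors (1,1,1,1).

Now H_k = ker ∂_k / im ∂_{k+1}, so:

  H_0: rank C_0 − rank ∂_1 = 5 − 4 = 1, and the invariant factors of ∂_1 are all 1, so H_0 ≅ Z.
  H_1: rank ker ∂_1 − rank ∂_2 = (5 − 4) − 0 = 1, and there is no ∂_2, so H_1 ≅ Z.

As a check, the Euler characteristic is 5 − 5 = 0, which agrees with 1 − 1 = 0.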